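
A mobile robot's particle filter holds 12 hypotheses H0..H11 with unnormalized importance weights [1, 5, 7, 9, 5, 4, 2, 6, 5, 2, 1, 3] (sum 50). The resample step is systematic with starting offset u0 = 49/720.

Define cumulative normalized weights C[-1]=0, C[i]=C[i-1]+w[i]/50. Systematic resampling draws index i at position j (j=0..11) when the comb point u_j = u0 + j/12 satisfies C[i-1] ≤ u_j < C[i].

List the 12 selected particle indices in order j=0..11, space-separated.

1 2 2 3 3 4 5 6 7 8 9 11

C = [1/50, 3/25, 13/50, 11/25, 27/50, 31/50, 33/50, 39/50, 22/25, 23/25, 47/50, 1]
j=0: u_0=49/720 ∈ [1/50, 3/25) → index 1
j=1: u_1=109/720 ∈ [3/25, 13/50) → index 2
j=2: u_2=169/720 ∈ [3/25, 13/50) → index 2
j=3: u_3=229/720 ∈ [13/50, 11/25) → index 3
j=4: u_4=289/720 ∈ [13/50, 11/25) → index 3
j=5: u_5=349/720 ∈ [11/25, 27/50) → index 4
j=6: u_6=409/720 ∈ [27/50, 31/50) → index 5
j=7: u_7=469/720 ∈ [31/50, 33/50) → index 6
j=8: u_8=529/720 ∈ [33/50, 39/50) → index 7
j=9: u_9=589/720 ∈ [39/50, 22/25) → index 8
j=10: u_10=649/720 ∈ [22/25, 23/25) → index 9
j=11: u_11=709/720 ∈ [47/50, 1) → index 11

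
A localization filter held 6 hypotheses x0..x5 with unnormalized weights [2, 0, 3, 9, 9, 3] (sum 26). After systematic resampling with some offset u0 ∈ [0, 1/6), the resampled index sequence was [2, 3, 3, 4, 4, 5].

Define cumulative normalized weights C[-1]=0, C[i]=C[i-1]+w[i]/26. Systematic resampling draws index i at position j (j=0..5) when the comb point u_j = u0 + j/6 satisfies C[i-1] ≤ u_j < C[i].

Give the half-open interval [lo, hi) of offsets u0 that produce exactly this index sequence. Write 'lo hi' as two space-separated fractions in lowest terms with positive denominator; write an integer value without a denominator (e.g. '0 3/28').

C = [1/13, 1/13, 5/26, 7/13, 23/26, 1]
j=0 picked index 2: u0 ∈ [1/13, 5/26)
j=1 picked index 3: u0 ∈ [1/39, 29/78)
j=2 picked index 3: u0 ∈ [-11/78, 8/39)
j=3 picked index 4: u0 ∈ [1/26, 5/13)
j=4 picked index 4: u0 ∈ [-5/39, 17/78)
j=5 picked index 5: u0 ∈ [2/39, 1/6)
intersection: [1/13, 1/6)

1/13 1/6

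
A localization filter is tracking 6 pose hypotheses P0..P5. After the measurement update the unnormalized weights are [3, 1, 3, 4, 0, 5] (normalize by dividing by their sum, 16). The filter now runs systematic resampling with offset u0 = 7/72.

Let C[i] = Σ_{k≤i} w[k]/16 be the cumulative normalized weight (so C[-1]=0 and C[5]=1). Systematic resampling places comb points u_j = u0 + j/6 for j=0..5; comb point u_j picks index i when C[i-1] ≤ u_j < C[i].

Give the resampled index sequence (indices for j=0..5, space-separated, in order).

0 2 2 3 5 5

C = [3/16, 1/4, 7/16, 11/16, 11/16, 1]
j=0: u_0=7/72 ∈ [0, 3/16) → index 0
j=1: u_1=19/72 ∈ [1/4, 7/16) → index 2
j=2: u_2=31/72 ∈ [1/4, 7/16) → index 2
j=3: u_3=43/72 ∈ [7/16, 11/16) → index 3
j=4: u_4=55/72 ∈ [11/16, 1) → index 5
j=5: u_5=67/72 ∈ [11/16, 1) → index 5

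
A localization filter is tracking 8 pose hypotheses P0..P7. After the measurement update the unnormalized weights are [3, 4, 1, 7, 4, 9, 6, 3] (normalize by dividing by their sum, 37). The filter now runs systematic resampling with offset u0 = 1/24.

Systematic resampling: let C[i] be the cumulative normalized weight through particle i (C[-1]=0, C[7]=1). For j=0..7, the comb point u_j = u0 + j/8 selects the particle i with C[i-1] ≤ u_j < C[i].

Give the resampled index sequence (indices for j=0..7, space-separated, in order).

0 1 3 4 5 5 6 6

C = [3/37, 7/37, 8/37, 15/37, 19/37, 28/37, 34/37, 1]
j=0: u_0=1/24 ∈ [0, 3/37) → index 0
j=1: u_1=1/6 ∈ [3/37, 7/37) → index 1
j=2: u_2=7/24 ∈ [8/37, 15/37) → index 3
j=3: u_3=5/12 ∈ [15/37, 19/37) → index 4
j=4: u_4=13/24 ∈ [19/37, 28/37) → index 5
j=5: u_5=2/3 ∈ [19/37, 28/37) → index 5
j=6: u_6=19/24 ∈ [28/37, 34/37) → index 6
j=7: u_7=11/12 ∈ [28/37, 34/37) → index 6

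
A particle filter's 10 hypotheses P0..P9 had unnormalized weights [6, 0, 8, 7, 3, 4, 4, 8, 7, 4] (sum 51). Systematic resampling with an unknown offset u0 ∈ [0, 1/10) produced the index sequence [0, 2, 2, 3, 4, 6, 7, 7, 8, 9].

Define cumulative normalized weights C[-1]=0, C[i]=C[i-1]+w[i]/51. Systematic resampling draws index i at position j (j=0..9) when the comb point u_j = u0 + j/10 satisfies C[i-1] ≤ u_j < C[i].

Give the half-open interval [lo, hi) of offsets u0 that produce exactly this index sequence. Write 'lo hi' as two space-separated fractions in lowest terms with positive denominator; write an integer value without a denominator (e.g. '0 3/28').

C = [2/17, 2/17, 14/51, 7/17, 8/17, 28/51, 32/51, 40/51, 47/51, 1]
j=0 picked index 0: u0 ∈ [0, 2/17)
j=1 picked index 2: u0 ∈ [3/170, 89/510)
j=2 picked index 2: u0 ∈ [-7/85, 19/255)
j=3 picked index 3: u0 ∈ [-13/510, 19/170)
j=4 picked index 4: u0 ∈ [1/85, 6/85)
j=5 picked index 6: u0 ∈ [5/102, 13/102)
j=6 picked index 7: u0 ∈ [7/255, 47/255)
j=7 picked index 7: u0 ∈ [-37/510, 43/510)
j=8 picked index 8: u0 ∈ [-4/255, 31/255)
j=9 picked index 9: u0 ∈ [11/510, 1/10)
intersection: [5/102, 6/85)

5/102 6/85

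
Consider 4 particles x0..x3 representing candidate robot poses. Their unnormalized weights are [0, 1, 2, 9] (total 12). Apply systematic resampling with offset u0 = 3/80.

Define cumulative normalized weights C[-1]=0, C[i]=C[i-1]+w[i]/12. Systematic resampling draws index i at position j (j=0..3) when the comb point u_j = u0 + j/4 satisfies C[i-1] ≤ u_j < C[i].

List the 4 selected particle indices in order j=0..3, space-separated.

1 3 3 3

C = [0, 1/12, 1/4, 1]
j=0: u_0=3/80 ∈ [0, 1/12) → index 1
j=1: u_1=23/80 ∈ [1/4, 1) → index 3
j=2: u_2=43/80 ∈ [1/4, 1) → index 3
j=3: u_3=63/80 ∈ [1/4, 1) → index 3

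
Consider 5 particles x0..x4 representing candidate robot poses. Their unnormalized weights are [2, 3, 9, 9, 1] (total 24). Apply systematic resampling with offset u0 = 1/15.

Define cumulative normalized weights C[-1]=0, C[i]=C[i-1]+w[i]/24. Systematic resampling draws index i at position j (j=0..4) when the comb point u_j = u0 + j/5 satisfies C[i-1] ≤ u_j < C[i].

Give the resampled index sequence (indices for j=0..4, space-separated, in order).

C = [1/12, 5/24, 7/12, 23/24, 1]
j=0: u_0=1/15 ∈ [0, 1/12) → index 0
j=1: u_1=4/15 ∈ [5/24, 7/12) → index 2
j=2: u_2=7/15 ∈ [5/24, 7/12) → index 2
j=3: u_3=2/3 ∈ [7/12, 23/24) → index 3
j=4: u_4=13/15 ∈ [7/12, 23/24) → index 3

0 2 2 3 3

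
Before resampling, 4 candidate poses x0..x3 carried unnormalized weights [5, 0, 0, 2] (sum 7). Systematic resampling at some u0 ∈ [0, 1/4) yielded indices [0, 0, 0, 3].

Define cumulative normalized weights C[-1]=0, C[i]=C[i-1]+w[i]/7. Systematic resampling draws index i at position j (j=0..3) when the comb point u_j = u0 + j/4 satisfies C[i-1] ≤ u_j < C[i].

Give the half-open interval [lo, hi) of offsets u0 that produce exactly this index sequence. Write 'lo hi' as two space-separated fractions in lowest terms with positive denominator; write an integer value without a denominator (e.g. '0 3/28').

C = [5/7, 5/7, 5/7, 1]
j=0 picked index 0: u0 ∈ [0, 5/7)
j=1 picked index 0: u0 ∈ [-1/4, 13/28)
j=2 picked index 0: u0 ∈ [-1/2, 3/14)
j=3 picked index 3: u0 ∈ [-1/28, 1/4)
intersection: [0, 3/14)

0 3/14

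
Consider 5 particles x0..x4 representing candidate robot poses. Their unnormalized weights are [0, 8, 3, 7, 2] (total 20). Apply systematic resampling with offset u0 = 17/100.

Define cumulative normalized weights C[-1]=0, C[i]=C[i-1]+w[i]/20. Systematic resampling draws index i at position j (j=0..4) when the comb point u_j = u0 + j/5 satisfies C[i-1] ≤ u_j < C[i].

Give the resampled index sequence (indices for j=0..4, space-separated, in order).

1 1 3 3 4

C = [0, 2/5, 11/20, 9/10, 1]
j=0: u_0=17/100 ∈ [0, 2/5) → index 1
j=1: u_1=37/100 ∈ [0, 2/5) → index 1
j=2: u_2=57/100 ∈ [11/20, 9/10) → index 3
j=3: u_3=77/100 ∈ [11/20, 9/10) → index 3
j=4: u_4=97/100 ∈ [9/10, 1) → index 4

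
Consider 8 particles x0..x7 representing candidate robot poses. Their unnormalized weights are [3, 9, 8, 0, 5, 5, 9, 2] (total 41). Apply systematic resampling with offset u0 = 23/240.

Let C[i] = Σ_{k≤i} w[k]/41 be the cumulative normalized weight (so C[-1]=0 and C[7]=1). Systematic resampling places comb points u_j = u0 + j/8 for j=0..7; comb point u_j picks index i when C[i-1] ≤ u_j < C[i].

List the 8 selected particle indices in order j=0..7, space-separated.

C = [3/41, 12/41, 20/41, 20/41, 25/41, 30/41, 39/41, 1]
j=0: u_0=23/240 ∈ [3/41, 12/41) → index 1
j=1: u_1=53/240 ∈ [3/41, 12/41) → index 1
j=2: u_2=83/240 ∈ [12/41, 20/41) → index 2
j=3: u_3=113/240 ∈ [12/41, 20/41) → index 2
j=4: u_4=143/240 ∈ [20/41, 25/41) → index 4
j=5: u_5=173/240 ∈ [25/41, 30/41) → index 5
j=6: u_6=203/240 ∈ [30/41, 39/41) → index 6
j=7: u_7=233/240 ∈ [39/41, 1) → index 7

1 1 2 2 4 5 6 7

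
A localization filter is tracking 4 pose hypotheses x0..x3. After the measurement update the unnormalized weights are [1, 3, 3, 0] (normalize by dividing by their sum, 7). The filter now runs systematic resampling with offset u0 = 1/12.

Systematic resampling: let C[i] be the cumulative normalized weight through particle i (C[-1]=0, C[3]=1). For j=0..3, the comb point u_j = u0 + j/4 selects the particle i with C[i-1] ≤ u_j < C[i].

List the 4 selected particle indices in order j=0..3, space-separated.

0 1 2 2

C = [1/7, 4/7, 1, 1]
j=0: u_0=1/12 ∈ [0, 1/7) → index 0
j=1: u_1=1/3 ∈ [1/7, 4/7) → index 1
j=2: u_2=7/12 ∈ [4/7, 1) → index 2
j=3: u_3=5/6 ∈ [4/7, 1) → index 2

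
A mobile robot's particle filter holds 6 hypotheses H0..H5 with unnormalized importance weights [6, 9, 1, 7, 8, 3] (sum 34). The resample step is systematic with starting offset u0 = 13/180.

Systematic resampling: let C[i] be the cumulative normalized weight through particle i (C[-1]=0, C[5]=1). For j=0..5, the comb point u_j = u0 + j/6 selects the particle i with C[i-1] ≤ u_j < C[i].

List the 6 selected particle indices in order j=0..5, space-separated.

C = [3/17, 15/34, 8/17, 23/34, 31/34, 1]
j=0: u_0=13/180 ∈ [0, 3/17) → index 0
j=1: u_1=43/180 ∈ [3/17, 15/34) → index 1
j=2: u_2=73/180 ∈ [3/17, 15/34) → index 1
j=3: u_3=103/180 ∈ [8/17, 23/34) → index 3
j=4: u_4=133/180 ∈ [23/34, 31/34) → index 4
j=5: u_5=163/180 ∈ [23/34, 31/34) → index 4

0 1 1 3 4 4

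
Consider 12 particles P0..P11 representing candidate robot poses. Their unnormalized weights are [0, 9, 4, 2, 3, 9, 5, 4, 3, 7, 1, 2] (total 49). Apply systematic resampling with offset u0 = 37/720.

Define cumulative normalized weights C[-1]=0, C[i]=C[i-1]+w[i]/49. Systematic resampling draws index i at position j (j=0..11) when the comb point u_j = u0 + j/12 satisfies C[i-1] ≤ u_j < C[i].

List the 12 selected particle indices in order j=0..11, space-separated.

C = [0, 9/49, 13/49, 15/49, 18/49, 27/49, 32/49, 36/49, 39/49, 46/49, 47/49, 1]
j=0: u_0=37/720 ∈ [0, 9/49) → index 1
j=1: u_1=97/720 ∈ [0, 9/49) → index 1
j=2: u_2=157/720 ∈ [9/49, 13/49) → index 2
j=3: u_3=217/720 ∈ [13/49, 15/49) → index 3
j=4: u_4=277/720 ∈ [18/49, 27/49) → index 5
j=5: u_5=337/720 ∈ [18/49, 27/49) → index 5
j=6: u_6=397/720 ∈ [27/49, 32/49) → index 6
j=7: u_7=457/720 ∈ [27/49, 32/49) → index 6
j=8: u_8=517/720 ∈ [32/49, 36/49) → index 7
j=9: u_9=577/720 ∈ [39/49, 46/49) → index 9
j=10: u_10=637/720 ∈ [39/49, 46/49) → index 9
j=11: u_11=697/720 ∈ [47/49, 1) → index 11

1 1 2 3 5 5 6 6 7 9 9 11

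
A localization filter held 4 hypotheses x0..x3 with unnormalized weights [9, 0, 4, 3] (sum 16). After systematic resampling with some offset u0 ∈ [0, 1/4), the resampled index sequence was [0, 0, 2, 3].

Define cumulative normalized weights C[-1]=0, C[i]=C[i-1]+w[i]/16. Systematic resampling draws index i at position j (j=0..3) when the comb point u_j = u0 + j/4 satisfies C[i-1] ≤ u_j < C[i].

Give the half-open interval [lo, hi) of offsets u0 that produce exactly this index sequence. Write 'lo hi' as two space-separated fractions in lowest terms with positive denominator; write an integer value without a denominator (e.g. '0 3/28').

1/16 1/4

C = [9/16, 9/16, 13/16, 1]
j=0 picked index 0: u0 ∈ [0, 9/16)
j=1 picked index 0: u0 ∈ [-1/4, 5/16)
j=2 picked index 2: u0 ∈ [1/16, 5/16)
j=3 picked index 3: u0 ∈ [1/16, 1/4)
intersection: [1/16, 1/4)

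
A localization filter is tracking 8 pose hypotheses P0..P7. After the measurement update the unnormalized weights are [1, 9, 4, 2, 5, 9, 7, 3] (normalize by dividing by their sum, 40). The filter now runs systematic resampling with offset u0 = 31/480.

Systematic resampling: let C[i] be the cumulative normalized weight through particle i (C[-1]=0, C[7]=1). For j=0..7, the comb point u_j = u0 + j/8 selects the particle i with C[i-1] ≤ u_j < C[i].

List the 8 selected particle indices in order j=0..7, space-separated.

C = [1/40, 1/4, 7/20, 2/5, 21/40, 3/4, 37/40, 1]
j=0: u_0=31/480 ∈ [1/40, 1/4) → index 1
j=1: u_1=91/480 ∈ [1/40, 1/4) → index 1
j=2: u_2=151/480 ∈ [1/4, 7/20) → index 2
j=3: u_3=211/480 ∈ [2/5, 21/40) → index 4
j=4: u_4=271/480 ∈ [21/40, 3/4) → index 5
j=5: u_5=331/480 ∈ [21/40, 3/4) → index 5
j=6: u_6=391/480 ∈ [3/4, 37/40) → index 6
j=7: u_7=451/480 ∈ [37/40, 1) → index 7

1 1 2 4 5 5 6 7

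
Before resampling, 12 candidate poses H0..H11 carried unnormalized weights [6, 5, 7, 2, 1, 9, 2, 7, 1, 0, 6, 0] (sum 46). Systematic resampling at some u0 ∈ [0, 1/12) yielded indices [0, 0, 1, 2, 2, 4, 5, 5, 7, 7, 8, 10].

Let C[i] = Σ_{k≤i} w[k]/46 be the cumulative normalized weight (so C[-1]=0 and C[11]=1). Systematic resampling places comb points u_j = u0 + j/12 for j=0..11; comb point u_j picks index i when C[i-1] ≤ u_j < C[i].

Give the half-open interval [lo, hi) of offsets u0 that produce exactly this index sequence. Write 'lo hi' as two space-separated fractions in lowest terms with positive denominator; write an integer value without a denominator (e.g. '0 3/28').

2/69 5/138

C = [3/23, 11/46, 9/23, 10/23, 21/46, 15/23, 16/23, 39/46, 20/23, 20/23, 1, 1]
j=0 picked index 0: u0 ∈ [0, 3/23)
j=1 picked index 0: u0 ∈ [-1/12, 13/276)
j=2 picked index 1: u0 ∈ [-5/138, 5/69)
j=3 picked index 2: u0 ∈ [-1/92, 13/92)
j=4 picked index 2: u0 ∈ [-13/138, 4/69)
j=5 picked index 4: u0 ∈ [5/276, 11/276)
j=6 picked index 5: u0 ∈ [-1/23, 7/46)
j=7 picked index 5: u0 ∈ [-35/276, 19/276)
j=8 picked index 7: u0 ∈ [2/69, 25/138)
j=9 picked index 7: u0 ∈ [-5/92, 9/92)
j=10 picked index 8: u0 ∈ [1/69, 5/138)
j=11 picked index 10: u0 ∈ [-13/276, 1/12)
intersection: [2/69, 5/138)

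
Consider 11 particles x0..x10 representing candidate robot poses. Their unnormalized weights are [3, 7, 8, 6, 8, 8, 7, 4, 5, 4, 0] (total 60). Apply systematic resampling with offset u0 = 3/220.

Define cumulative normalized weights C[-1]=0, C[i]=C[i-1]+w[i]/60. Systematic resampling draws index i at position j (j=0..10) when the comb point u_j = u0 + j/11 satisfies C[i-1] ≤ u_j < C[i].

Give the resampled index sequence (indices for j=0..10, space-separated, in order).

0 1 2 2 3 4 5 5 6 7 8

C = [1/20, 1/6, 3/10, 2/5, 8/15, 2/3, 47/60, 17/20, 14/15, 1, 1]
j=0: u_0=3/220 ∈ [0, 1/20) → index 0
j=1: u_1=23/220 ∈ [1/20, 1/6) → index 1
j=2: u_2=43/220 ∈ [1/6, 3/10) → index 2
j=3: u_3=63/220 ∈ [1/6, 3/10) → index 2
j=4: u_4=83/220 ∈ [3/10, 2/5) → index 3
j=5: u_5=103/220 ∈ [2/5, 8/15) → index 4
j=6: u_6=123/220 ∈ [8/15, 2/3) → index 5
j=7: u_7=13/20 ∈ [8/15, 2/3) → index 5
j=8: u_8=163/220 ∈ [2/3, 47/60) → index 6
j=9: u_9=183/220 ∈ [47/60, 17/20) → index 7
j=10: u_10=203/220 ∈ [17/20, 14/15) → index 8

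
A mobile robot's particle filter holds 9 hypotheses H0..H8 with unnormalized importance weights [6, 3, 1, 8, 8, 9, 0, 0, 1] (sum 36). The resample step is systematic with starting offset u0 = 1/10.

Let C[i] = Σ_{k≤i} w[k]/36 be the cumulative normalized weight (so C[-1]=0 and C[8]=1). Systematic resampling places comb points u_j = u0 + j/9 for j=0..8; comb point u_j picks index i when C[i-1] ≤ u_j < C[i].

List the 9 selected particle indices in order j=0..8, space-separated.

C = [1/6, 1/4, 5/18, 1/2, 13/18, 35/36, 35/36, 35/36, 1]
j=0: u_0=1/10 ∈ [0, 1/6) → index 0
j=1: u_1=19/90 ∈ [1/6, 1/4) → index 1
j=2: u_2=29/90 ∈ [5/18, 1/2) → index 3
j=3: u_3=13/30 ∈ [5/18, 1/2) → index 3
j=4: u_4=49/90 ∈ [1/2, 13/18) → index 4
j=5: u_5=59/90 ∈ [1/2, 13/18) → index 4
j=6: u_6=23/30 ∈ [13/18, 35/36) → index 5
j=7: u_7=79/90 ∈ [13/18, 35/36) → index 5
j=8: u_8=89/90 ∈ [35/36, 1) → index 8

0 1 3 3 4 4 5 5 8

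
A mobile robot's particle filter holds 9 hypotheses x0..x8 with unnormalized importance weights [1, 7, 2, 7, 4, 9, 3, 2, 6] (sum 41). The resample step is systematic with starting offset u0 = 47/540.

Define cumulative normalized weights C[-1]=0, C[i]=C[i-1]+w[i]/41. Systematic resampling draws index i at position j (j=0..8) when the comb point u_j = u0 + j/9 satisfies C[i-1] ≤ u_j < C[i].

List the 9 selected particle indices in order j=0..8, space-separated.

1 2 3 4 5 5 6 8 8

C = [1/41, 8/41, 10/41, 17/41, 21/41, 30/41, 33/41, 35/41, 1]
j=0: u_0=47/540 ∈ [1/41, 8/41) → index 1
j=1: u_1=107/540 ∈ [8/41, 10/41) → index 2
j=2: u_2=167/540 ∈ [10/41, 17/41) → index 3
j=3: u_3=227/540 ∈ [17/41, 21/41) → index 4
j=4: u_4=287/540 ∈ [21/41, 30/41) → index 5
j=5: u_5=347/540 ∈ [21/41, 30/41) → index 5
j=6: u_6=407/540 ∈ [30/41, 33/41) → index 6
j=7: u_7=467/540 ∈ [35/41, 1) → index 8
j=8: u_8=527/540 ∈ [35/41, 1) → index 8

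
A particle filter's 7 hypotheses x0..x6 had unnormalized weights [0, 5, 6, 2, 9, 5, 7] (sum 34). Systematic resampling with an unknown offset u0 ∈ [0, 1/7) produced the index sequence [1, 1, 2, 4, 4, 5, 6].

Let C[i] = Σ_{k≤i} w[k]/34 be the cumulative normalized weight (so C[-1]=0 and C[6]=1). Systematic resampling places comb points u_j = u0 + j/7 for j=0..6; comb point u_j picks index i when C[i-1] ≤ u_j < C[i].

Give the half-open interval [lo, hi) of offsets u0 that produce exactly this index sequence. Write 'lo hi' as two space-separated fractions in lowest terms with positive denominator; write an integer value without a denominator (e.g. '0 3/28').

0 1/238

C = [0, 5/34, 11/34, 13/34, 11/17, 27/34, 1]
j=0 picked index 1: u0 ∈ [0, 5/34)
j=1 picked index 1: u0 ∈ [-1/7, 1/238)
j=2 picked index 2: u0 ∈ [-33/238, 9/238)
j=3 picked index 4: u0 ∈ [-11/238, 26/119)
j=4 picked index 4: u0 ∈ [-45/238, 9/119)
j=5 picked index 5: u0 ∈ [-8/119, 19/238)
j=6 picked index 6: u0 ∈ [-15/238, 1/7)
intersection: [0, 1/238)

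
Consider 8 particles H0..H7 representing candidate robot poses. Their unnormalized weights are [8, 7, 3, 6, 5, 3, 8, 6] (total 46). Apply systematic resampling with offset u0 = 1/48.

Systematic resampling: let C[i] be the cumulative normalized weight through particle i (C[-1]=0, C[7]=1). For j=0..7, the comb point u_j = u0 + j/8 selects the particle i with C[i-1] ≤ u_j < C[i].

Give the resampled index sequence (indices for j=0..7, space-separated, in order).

0 0 1 3 3 5 6 7

C = [4/23, 15/46, 9/23, 12/23, 29/46, 16/23, 20/23, 1]
j=0: u_0=1/48 ∈ [0, 4/23) → index 0
j=1: u_1=7/48 ∈ [0, 4/23) → index 0
j=2: u_2=13/48 ∈ [4/23, 15/46) → index 1
j=3: u_3=19/48 ∈ [9/23, 12/23) → index 3
j=4: u_4=25/48 ∈ [9/23, 12/23) → index 3
j=5: u_5=31/48 ∈ [29/46, 16/23) → index 5
j=6: u_6=37/48 ∈ [16/23, 20/23) → index 6
j=7: u_7=43/48 ∈ [20/23, 1) → index 7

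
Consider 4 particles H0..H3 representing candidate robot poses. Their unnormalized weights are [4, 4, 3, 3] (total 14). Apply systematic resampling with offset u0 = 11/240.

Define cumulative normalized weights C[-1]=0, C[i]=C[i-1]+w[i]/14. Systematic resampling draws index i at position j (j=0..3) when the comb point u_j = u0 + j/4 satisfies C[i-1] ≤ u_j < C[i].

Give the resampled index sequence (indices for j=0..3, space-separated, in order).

C = [2/7, 4/7, 11/14, 1]
j=0: u_0=11/240 ∈ [0, 2/7) → index 0
j=1: u_1=71/240 ∈ [2/7, 4/7) → index 1
j=2: u_2=131/240 ∈ [2/7, 4/7) → index 1
j=3: u_3=191/240 ∈ [11/14, 1) → index 3

0 1 1 3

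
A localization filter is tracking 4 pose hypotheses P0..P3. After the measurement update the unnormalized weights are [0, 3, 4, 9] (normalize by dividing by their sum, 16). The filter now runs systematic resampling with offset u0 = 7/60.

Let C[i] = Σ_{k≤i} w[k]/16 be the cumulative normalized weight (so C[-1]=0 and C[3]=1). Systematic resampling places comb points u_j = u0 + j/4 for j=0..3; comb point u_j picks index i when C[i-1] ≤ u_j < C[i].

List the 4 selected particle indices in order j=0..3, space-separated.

1 2 3 3

C = [0, 3/16, 7/16, 1]
j=0: u_0=7/60 ∈ [0, 3/16) → index 1
j=1: u_1=11/30 ∈ [3/16, 7/16) → index 2
j=2: u_2=37/60 ∈ [7/16, 1) → index 3
j=3: u_3=13/15 ∈ [7/16, 1) → index 3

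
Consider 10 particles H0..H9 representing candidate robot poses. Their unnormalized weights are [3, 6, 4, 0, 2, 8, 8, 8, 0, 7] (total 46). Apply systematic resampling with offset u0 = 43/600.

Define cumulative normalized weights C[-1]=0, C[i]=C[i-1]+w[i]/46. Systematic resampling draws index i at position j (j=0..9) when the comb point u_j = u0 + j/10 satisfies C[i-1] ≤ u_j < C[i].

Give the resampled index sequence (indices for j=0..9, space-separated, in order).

1 1 2 5 5 6 6 7 9 9

C = [3/46, 9/46, 13/46, 13/46, 15/46, 1/2, 31/46, 39/46, 39/46, 1]
j=0: u_0=43/600 ∈ [3/46, 9/46) → index 1
j=1: u_1=103/600 ∈ [3/46, 9/46) → index 1
j=2: u_2=163/600 ∈ [9/46, 13/46) → index 2
j=3: u_3=223/600 ∈ [15/46, 1/2) → index 5
j=4: u_4=283/600 ∈ [15/46, 1/2) → index 5
j=5: u_5=343/600 ∈ [1/2, 31/46) → index 6
j=6: u_6=403/600 ∈ [1/2, 31/46) → index 6
j=7: u_7=463/600 ∈ [31/46, 39/46) → index 7
j=8: u_8=523/600 ∈ [39/46, 1) → index 9
j=9: u_9=583/600 ∈ [39/46, 1) → index 9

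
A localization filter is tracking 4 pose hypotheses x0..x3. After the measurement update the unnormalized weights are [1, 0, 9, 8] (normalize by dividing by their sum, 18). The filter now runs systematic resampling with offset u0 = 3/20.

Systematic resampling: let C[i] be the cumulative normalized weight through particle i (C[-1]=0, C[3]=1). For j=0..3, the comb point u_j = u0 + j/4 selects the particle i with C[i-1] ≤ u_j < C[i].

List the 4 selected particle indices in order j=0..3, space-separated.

C = [1/18, 1/18, 5/9, 1]
j=0: u_0=3/20 ∈ [1/18, 5/9) → index 2
j=1: u_1=2/5 ∈ [1/18, 5/9) → index 2
j=2: u_2=13/20 ∈ [5/9, 1) → index 3
j=3: u_3=9/10 ∈ [5/9, 1) → index 3

2 2 3 3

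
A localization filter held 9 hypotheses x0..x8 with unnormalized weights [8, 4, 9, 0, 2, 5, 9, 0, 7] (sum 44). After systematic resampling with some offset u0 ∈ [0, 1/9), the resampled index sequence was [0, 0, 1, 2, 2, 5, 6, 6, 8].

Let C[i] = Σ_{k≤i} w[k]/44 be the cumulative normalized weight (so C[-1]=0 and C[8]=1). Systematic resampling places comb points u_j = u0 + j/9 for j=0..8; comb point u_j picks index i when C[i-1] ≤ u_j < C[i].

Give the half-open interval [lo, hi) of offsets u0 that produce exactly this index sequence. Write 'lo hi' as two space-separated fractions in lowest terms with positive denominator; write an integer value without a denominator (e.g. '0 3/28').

0 13/396

C = [2/11, 3/11, 21/44, 21/44, 23/44, 7/11, 37/44, 37/44, 1]
j=0 picked index 0: u0 ∈ [0, 2/11)
j=1 picked index 0: u0 ∈ [-1/9, 7/99)
j=2 picked index 1: u0 ∈ [-4/99, 5/99)
j=3 picked index 2: u0 ∈ [-2/33, 19/132)
j=4 picked index 2: u0 ∈ [-17/99, 13/396)
j=5 picked index 5: u0 ∈ [-13/396, 8/99)
j=6 picked index 6: u0 ∈ [-1/33, 23/132)
j=7 picked index 6: u0 ∈ [-14/99, 25/396)
j=8 picked index 8: u0 ∈ [-19/396, 1/9)
intersection: [0, 13/396)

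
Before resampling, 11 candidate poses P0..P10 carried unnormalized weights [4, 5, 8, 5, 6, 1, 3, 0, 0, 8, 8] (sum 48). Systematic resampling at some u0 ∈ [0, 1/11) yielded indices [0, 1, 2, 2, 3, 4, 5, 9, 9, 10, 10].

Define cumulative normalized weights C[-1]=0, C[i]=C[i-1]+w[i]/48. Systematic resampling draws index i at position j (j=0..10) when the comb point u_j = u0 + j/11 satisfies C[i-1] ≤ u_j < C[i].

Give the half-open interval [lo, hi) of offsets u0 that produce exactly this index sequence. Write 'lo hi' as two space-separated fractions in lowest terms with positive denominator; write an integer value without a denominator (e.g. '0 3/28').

C = [1/12, 3/16, 17/48, 11/24, 7/12, 29/48, 2/3, 2/3, 2/3, 5/6, 1]
j=0 picked index 0: u0 ∈ [0, 1/12)
j=1 picked index 1: u0 ∈ [-1/132, 17/176)
j=2 picked index 2: u0 ∈ [1/176, 91/528)
j=3 picked index 2: u0 ∈ [-15/176, 43/528)
j=4 picked index 3: u0 ∈ [-5/528, 25/264)
j=5 picked index 4: u0 ∈ [1/264, 17/132)
j=6 picked index 5: u0 ∈ [5/132, 31/528)
j=7 picked index 9: u0 ∈ [1/33, 13/66)
j=8 picked index 9: u0 ∈ [-2/33, 7/66)
j=9 picked index 10: u0 ∈ [1/66, 2/11)
j=10 picked index 10: u0 ∈ [-5/66, 1/11)
intersection: [5/132, 31/528)

5/132 31/528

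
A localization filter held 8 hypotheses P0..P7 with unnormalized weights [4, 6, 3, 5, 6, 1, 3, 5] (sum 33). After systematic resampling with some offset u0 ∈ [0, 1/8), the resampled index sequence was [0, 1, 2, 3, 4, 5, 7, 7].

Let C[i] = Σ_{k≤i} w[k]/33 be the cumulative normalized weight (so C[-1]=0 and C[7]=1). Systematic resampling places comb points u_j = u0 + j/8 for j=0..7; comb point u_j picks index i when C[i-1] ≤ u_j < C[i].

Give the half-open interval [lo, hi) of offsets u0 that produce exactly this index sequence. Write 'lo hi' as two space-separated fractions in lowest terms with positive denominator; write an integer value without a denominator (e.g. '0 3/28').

C = [4/33, 10/33, 13/33, 6/11, 8/11, 25/33, 28/33, 1]
j=0 picked index 0: u0 ∈ [0, 4/33)
j=1 picked index 1: u0 ∈ [-1/264, 47/264)
j=2 picked index 2: u0 ∈ [7/132, 19/132)
j=3 picked index 3: u0 ∈ [5/264, 15/88)
j=4 picked index 4: u0 ∈ [1/22, 5/22)
j=5 picked index 5: u0 ∈ [9/88, 35/264)
j=6 picked index 7: u0 ∈ [13/132, 1/4)
j=7 picked index 7: u0 ∈ [-7/264, 1/8)
intersection: [9/88, 4/33)

9/88 4/33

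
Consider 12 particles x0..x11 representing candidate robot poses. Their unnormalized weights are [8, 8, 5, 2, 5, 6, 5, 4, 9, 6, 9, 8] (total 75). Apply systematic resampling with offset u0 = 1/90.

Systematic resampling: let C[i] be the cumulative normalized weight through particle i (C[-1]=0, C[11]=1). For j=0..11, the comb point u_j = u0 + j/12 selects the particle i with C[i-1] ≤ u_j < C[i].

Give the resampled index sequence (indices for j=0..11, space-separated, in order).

0 0 1 2 4 5 6 8 8 9 10 11

C = [8/75, 16/75, 7/25, 23/75, 28/75, 34/75, 13/25, 43/75, 52/75, 58/75, 67/75, 1]
j=0: u_0=1/90 ∈ [0, 8/75) → index 0
j=1: u_1=17/180 ∈ [0, 8/75) → index 0
j=2: u_2=8/45 ∈ [8/75, 16/75) → index 1
j=3: u_3=47/180 ∈ [16/75, 7/25) → index 2
j=4: u_4=31/90 ∈ [23/75, 28/75) → index 4
j=5: u_5=77/180 ∈ [28/75, 34/75) → index 5
j=6: u_6=23/45 ∈ [34/75, 13/25) → index 6
j=7: u_7=107/180 ∈ [43/75, 52/75) → index 8
j=8: u_8=61/90 ∈ [43/75, 52/75) → index 8
j=9: u_9=137/180 ∈ [52/75, 58/75) → index 9
j=10: u_10=38/45 ∈ [58/75, 67/75) → index 10
j=11: u_11=167/180 ∈ [67/75, 1) → index 11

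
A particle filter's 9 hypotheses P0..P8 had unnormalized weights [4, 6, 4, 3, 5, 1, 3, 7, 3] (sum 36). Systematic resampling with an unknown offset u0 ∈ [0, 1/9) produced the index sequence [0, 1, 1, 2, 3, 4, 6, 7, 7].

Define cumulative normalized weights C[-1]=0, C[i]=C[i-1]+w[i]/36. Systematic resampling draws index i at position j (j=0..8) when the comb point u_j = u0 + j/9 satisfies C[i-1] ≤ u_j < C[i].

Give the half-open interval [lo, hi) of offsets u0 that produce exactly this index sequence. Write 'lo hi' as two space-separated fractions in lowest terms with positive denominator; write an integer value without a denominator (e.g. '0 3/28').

C = [1/9, 5/18, 7/18, 17/36, 11/18, 23/36, 13/18, 11/12, 1]
j=0 picked index 0: u0 ∈ [0, 1/9)
j=1 picked index 1: u0 ∈ [0, 1/6)
j=2 picked index 1: u0 ∈ [-1/9, 1/18)
j=3 picked index 2: u0 ∈ [-1/18, 1/18)
j=4 picked index 3: u0 ∈ [-1/18, 1/36)
j=5 picked index 4: u0 ∈ [-1/12, 1/18)
j=6 picked index 6: u0 ∈ [-1/36, 1/18)
j=7 picked index 7: u0 ∈ [-1/18, 5/36)
j=8 picked index 7: u0 ∈ [-1/6, 1/36)
intersection: [0, 1/36)

0 1/36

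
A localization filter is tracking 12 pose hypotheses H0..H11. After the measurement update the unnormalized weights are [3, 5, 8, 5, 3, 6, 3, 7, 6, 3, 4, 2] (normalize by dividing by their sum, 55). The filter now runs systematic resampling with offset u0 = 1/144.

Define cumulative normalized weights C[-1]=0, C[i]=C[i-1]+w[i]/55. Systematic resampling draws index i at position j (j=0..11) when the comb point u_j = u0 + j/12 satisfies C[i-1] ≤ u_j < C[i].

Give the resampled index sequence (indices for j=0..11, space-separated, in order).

C = [3/55, 8/55, 16/55, 21/55, 24/55, 6/11, 3/5, 8/11, 46/55, 49/55, 53/55, 1]
j=0: u_0=1/144 ∈ [0, 3/55) → index 0
j=1: u_1=13/144 ∈ [3/55, 8/55) → index 1
j=2: u_2=25/144 ∈ [8/55, 16/55) → index 2
j=3: u_3=37/144 ∈ [8/55, 16/55) → index 2
j=4: u_4=49/144 ∈ [16/55, 21/55) → index 3
j=5: u_5=61/144 ∈ [21/55, 24/55) → index 4
j=6: u_6=73/144 ∈ [24/55, 6/11) → index 5
j=7: u_7=85/144 ∈ [6/11, 3/5) → index 6
j=8: u_8=97/144 ∈ [3/5, 8/11) → index 7
j=9: u_9=109/144 ∈ [8/11, 46/55) → index 8
j=10: u_10=121/144 ∈ [46/55, 49/55) → index 9
j=11: u_11=133/144 ∈ [49/55, 53/55) → index 10

0 1 2 2 3 4 5 6 7 8 9 10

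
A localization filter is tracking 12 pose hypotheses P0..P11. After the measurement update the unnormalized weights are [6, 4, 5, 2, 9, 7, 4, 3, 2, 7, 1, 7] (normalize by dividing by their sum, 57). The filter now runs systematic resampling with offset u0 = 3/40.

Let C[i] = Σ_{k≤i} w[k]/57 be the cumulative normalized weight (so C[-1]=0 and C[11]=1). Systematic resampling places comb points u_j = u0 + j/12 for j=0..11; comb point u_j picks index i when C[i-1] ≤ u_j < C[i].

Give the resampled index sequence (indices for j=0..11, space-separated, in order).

C = [2/19, 10/57, 5/19, 17/57, 26/57, 11/19, 37/57, 40/57, 14/19, 49/57, 50/57, 1]
j=0: u_0=3/40 ∈ [0, 2/19) → index 0
j=1: u_1=19/120 ∈ [2/19, 10/57) → index 1
j=2: u_2=29/120 ∈ [10/57, 5/19) → index 2
j=3: u_3=13/40 ∈ [17/57, 26/57) → index 4
j=4: u_4=49/120 ∈ [17/57, 26/57) → index 4
j=5: u_5=59/120 ∈ [26/57, 11/19) → index 5
j=6: u_6=23/40 ∈ [26/57, 11/19) → index 5
j=7: u_7=79/120 ∈ [37/57, 40/57) → index 7
j=8: u_8=89/120 ∈ [14/19, 49/57) → index 9
j=9: u_9=33/40 ∈ [14/19, 49/57) → index 9
j=10: u_10=109/120 ∈ [50/57, 1) → index 11
j=11: u_11=119/120 ∈ [50/57, 1) → index 11

0 1 2 4 4 5 5 7 9 9 11 11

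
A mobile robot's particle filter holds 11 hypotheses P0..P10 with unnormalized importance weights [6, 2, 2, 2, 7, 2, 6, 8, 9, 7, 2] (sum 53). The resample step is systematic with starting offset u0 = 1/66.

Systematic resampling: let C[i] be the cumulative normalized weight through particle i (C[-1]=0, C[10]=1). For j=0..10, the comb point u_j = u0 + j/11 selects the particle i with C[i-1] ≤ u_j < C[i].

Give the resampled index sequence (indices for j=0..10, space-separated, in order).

0 0 3 4 5 6 7 7 8 9 9

C = [6/53, 8/53, 10/53, 12/53, 19/53, 21/53, 27/53, 35/53, 44/53, 51/53, 1]
j=0: u_0=1/66 ∈ [0, 6/53) → index 0
j=1: u_1=7/66 ∈ [0, 6/53) → index 0
j=2: u_2=13/66 ∈ [10/53, 12/53) → index 3
j=3: u_3=19/66 ∈ [12/53, 19/53) → index 4
j=4: u_4=25/66 ∈ [19/53, 21/53) → index 5
j=5: u_5=31/66 ∈ [21/53, 27/53) → index 6
j=6: u_6=37/66 ∈ [27/53, 35/53) → index 7
j=7: u_7=43/66 ∈ [27/53, 35/53) → index 7
j=8: u_8=49/66 ∈ [35/53, 44/53) → index 8
j=9: u_9=5/6 ∈ [44/53, 51/53) → index 9
j=10: u_10=61/66 ∈ [44/53, 51/53) → index 9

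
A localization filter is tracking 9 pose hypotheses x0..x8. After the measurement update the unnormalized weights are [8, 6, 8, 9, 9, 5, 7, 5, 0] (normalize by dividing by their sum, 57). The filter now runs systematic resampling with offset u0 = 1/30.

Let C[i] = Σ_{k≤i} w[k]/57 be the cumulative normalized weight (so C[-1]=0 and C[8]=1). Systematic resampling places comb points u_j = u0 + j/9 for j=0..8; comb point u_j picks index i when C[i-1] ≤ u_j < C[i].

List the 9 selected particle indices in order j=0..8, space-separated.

0 1 2 2 3 4 4 6 7

C = [8/57, 14/57, 22/57, 31/57, 40/57, 15/19, 52/57, 1, 1]
j=0: u_0=1/30 ∈ [0, 8/57) → index 0
j=1: u_1=13/90 ∈ [8/57, 14/57) → index 1
j=2: u_2=23/90 ∈ [14/57, 22/57) → index 2
j=3: u_3=11/30 ∈ [14/57, 22/57) → index 2
j=4: u_4=43/90 ∈ [22/57, 31/57) → index 3
j=5: u_5=53/90 ∈ [31/57, 40/57) → index 4
j=6: u_6=7/10 ∈ [31/57, 40/57) → index 4
j=7: u_7=73/90 ∈ [15/19, 52/57) → index 6
j=8: u_8=83/90 ∈ [52/57, 1) → index 7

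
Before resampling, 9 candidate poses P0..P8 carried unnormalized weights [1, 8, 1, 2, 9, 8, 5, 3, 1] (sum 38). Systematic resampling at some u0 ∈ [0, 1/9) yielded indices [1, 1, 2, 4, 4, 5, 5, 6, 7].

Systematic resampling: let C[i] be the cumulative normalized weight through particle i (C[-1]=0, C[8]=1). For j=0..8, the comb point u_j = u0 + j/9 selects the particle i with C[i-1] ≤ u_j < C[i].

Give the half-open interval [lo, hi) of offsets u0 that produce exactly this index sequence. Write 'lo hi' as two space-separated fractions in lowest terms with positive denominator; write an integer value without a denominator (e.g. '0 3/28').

1/38 7/171

C = [1/38, 9/38, 5/19, 6/19, 21/38, 29/38, 17/19, 37/38, 1]
j=0 picked index 1: u0 ∈ [1/38, 9/38)
j=1 picked index 1: u0 ∈ [-29/342, 43/342)
j=2 picked index 2: u0 ∈ [5/342, 7/171)
j=3 picked index 4: u0 ∈ [-1/57, 25/114)
j=4 picked index 4: u0 ∈ [-22/171, 37/342)
j=5 picked index 5: u0 ∈ [-1/342, 71/342)
j=6 picked index 5: u0 ∈ [-13/114, 11/114)
j=7 picked index 6: u0 ∈ [-5/342, 20/171)
j=8 picked index 7: u0 ∈ [1/171, 29/342)
intersection: [1/38, 7/171)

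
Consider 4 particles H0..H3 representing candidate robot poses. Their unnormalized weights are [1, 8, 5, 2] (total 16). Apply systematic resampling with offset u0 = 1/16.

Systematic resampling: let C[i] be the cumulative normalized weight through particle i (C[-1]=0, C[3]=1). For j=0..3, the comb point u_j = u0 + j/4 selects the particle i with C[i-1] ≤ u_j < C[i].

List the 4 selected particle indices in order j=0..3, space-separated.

1 1 2 2

C = [1/16, 9/16, 7/8, 1]
j=0: u_0=1/16 ∈ [1/16, 9/16) → index 1
j=1: u_1=5/16 ∈ [1/16, 9/16) → index 1
j=2: u_2=9/16 ∈ [9/16, 7/8) → index 2
j=3: u_3=13/16 ∈ [9/16, 7/8) → index 2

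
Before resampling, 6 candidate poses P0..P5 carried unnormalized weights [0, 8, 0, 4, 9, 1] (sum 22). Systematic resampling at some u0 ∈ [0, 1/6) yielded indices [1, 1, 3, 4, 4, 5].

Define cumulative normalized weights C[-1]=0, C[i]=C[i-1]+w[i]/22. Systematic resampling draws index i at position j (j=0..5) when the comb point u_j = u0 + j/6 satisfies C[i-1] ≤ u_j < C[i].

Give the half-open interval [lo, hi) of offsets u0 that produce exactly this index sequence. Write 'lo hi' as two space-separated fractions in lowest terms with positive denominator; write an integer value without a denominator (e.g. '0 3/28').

C = [0, 4/11, 4/11, 6/11, 21/22, 1]
j=0 picked index 1: u0 ∈ [0, 4/11)
j=1 picked index 1: u0 ∈ [-1/6, 13/66)
j=2 picked index 3: u0 ∈ [1/33, 7/33)
j=3 picked index 4: u0 ∈ [1/22, 5/11)
j=4 picked index 4: u0 ∈ [-4/33, 19/66)
j=5 picked index 5: u0 ∈ [4/33, 1/6)
intersection: [4/33, 1/6)

4/33 1/6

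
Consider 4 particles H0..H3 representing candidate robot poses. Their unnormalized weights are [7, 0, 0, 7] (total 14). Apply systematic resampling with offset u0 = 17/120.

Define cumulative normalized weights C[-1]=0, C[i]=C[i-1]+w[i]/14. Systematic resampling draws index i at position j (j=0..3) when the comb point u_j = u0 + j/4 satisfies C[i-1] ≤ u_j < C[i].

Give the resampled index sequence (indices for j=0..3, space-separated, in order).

C = [1/2, 1/2, 1/2, 1]
j=0: u_0=17/120 ∈ [0, 1/2) → index 0
j=1: u_1=47/120 ∈ [0, 1/2) → index 0
j=2: u_2=77/120 ∈ [1/2, 1) → index 3
j=3: u_3=107/120 ∈ [1/2, 1) → index 3

0 0 3 3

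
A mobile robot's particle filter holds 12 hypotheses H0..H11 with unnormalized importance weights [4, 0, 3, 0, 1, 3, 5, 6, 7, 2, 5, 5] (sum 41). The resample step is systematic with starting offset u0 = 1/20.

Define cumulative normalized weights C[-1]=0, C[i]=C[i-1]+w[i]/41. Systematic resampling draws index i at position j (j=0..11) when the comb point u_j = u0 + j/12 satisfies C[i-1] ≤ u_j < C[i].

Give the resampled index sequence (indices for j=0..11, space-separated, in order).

0 2 5 6 6 7 8 8 9 10 11 11

C = [4/41, 4/41, 7/41, 7/41, 8/41, 11/41, 16/41, 22/41, 29/41, 31/41, 36/41, 1]
j=0: u_0=1/20 ∈ [0, 4/41) → index 0
j=1: u_1=2/15 ∈ [4/41, 7/41) → index 2
j=2: u_2=13/60 ∈ [8/41, 11/41) → index 5
j=3: u_3=3/10 ∈ [11/41, 16/41) → index 6
j=4: u_4=23/60 ∈ [11/41, 16/41) → index 6
j=5: u_5=7/15 ∈ [16/41, 22/41) → index 7
j=6: u_6=11/20 ∈ [22/41, 29/41) → index 8
j=7: u_7=19/30 ∈ [22/41, 29/41) → index 8
j=8: u_8=43/60 ∈ [29/41, 31/41) → index 9
j=9: u_9=4/5 ∈ [31/41, 36/41) → index 10
j=10: u_10=53/60 ∈ [36/41, 1) → index 11
j=11: u_11=29/30 ∈ [36/41, 1) → index 11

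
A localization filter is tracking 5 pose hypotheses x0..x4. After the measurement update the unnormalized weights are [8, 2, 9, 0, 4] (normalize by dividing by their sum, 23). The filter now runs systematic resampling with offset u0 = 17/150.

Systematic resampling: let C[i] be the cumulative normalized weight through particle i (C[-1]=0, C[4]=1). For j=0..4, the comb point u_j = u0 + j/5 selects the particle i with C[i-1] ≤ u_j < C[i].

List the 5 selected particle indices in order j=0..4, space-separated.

0 0 2 2 4

C = [8/23, 10/23, 19/23, 19/23, 1]
j=0: u_0=17/150 ∈ [0, 8/23) → index 0
j=1: u_1=47/150 ∈ [0, 8/23) → index 0
j=2: u_2=77/150 ∈ [10/23, 19/23) → index 2
j=3: u_3=107/150 ∈ [10/23, 19/23) → index 2
j=4: u_4=137/150 ∈ [19/23, 1) → index 4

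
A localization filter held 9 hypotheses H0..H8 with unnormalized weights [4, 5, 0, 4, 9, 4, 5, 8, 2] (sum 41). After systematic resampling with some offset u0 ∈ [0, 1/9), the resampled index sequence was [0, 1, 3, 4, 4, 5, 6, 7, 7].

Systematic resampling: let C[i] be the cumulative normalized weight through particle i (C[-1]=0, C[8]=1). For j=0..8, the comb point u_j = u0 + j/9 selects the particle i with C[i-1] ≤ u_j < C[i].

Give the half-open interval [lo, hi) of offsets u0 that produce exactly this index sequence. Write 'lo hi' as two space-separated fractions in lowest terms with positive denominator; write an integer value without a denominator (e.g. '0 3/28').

0 23/369

C = [4/41, 9/41, 9/41, 13/41, 22/41, 26/41, 31/41, 39/41, 1]
j=0 picked index 0: u0 ∈ [0, 4/41)
j=1 picked index 1: u0 ∈ [-5/369, 40/369)
j=2 picked index 3: u0 ∈ [-1/369, 35/369)
j=3 picked index 4: u0 ∈ [-2/123, 25/123)
j=4 picked index 4: u0 ∈ [-47/369, 34/369)
j=5 picked index 5: u0 ∈ [-7/369, 29/369)
j=6 picked index 6: u0 ∈ [-4/123, 11/123)
j=7 picked index 7: u0 ∈ [-8/369, 64/369)
j=8 picked index 7: u0 ∈ [-49/369, 23/369)
intersection: [0, 23/369)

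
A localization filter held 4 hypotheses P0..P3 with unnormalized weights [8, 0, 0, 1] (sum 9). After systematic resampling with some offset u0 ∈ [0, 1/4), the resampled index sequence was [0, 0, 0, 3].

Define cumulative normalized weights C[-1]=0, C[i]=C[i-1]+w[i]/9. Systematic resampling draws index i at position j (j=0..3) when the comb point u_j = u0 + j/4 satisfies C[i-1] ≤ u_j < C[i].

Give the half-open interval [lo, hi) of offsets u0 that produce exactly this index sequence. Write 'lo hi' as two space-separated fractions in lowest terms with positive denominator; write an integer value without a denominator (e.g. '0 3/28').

C = [8/9, 8/9, 8/9, 1]
j=0 picked index 0: u0 ∈ [0, 8/9)
j=1 picked index 0: u0 ∈ [-1/4, 23/36)
j=2 picked index 0: u0 ∈ [-1/2, 7/18)
j=3 picked index 3: u0 ∈ [5/36, 1/4)
intersection: [5/36, 1/4)

5/36 1/4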